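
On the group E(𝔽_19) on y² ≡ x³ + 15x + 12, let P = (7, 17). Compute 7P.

Repeated addition: build up to 7P.
2P: tangent at (7, 17): λ = (3·7² + 15)/(2·17) ≡ 10/15. 15⁻¹ ≡ 14 (mod 19), so λ ≡ 10·14 ≡ 7.
  x = λ² - 7 - 7 = 49 - 14 ≡ 16; y = λ·(7 - 16) - 17 ≡ 15. → (16, 15)
3P: (16, 15) + (7, 17). λ = (17 - 15)/(7 - 16) ≡ 2/10 mod 19. 10⁻¹ ≡ 2 (mod 19) since 10·2 = 20 ≡ 1, so λ ≡ 4.
  x = λ² - 16 - 7 = 16 - 23 ≡ 12; y = λ·(16 - 12) - 15 ≡ 1. → (12, 1)
4P: (12, 1) + (7, 17). λ = (17 - 1)/(7 - 12) ≡ 16/14 mod 19. 14⁻¹ ≡ 15 (mod 19) since 14·15 = 210 ≡ 1, so λ ≡ 12.
  x = λ² - 12 - 7 = 144 - 19 ≡ 11; y = λ·(12 - 11) - 1 ≡ 11. → (11, 11)
5P: (11, 11) + (7, 17). λ = (17 - 11)/(7 - 11) ≡ 6/15 mod 19. 15⁻¹ ≡ 14 (mod 19) since 15·14 = 210 ≡ 1, so λ ≡ 8.
  x = λ² - 11 - 7 = 64 - 18 ≡ 8; y = λ·(11 - 8) - 11 ≡ 13. → (8, 13)
6P: (8, 13) + (7, 17). λ = (17 - 13)/(7 - 8) ≡ 4/18 mod 19. 18⁻¹ ≡ 18 (mod 19), so λ ≡ 15.
  x = λ² - 8 - 7 = 225 - 15 ≡ 1; y = λ·(8 - 1) - 13 ≡ 16. → (1, 16)
7P: (1, 16) + (7, 17). λ = (17 - 16)/(7 - 1) ≡ 1/6 mod 19. 6⁻¹ ≡ 16 (mod 19) since 6·16 = 96 ≡ 1, so λ ≡ 16.
  x = λ² - 1 - 7 = 256 - 8 ≡ 1; y = λ·(1 - 1) - 16 ≡ 3. → (1, 3)

(1, 3)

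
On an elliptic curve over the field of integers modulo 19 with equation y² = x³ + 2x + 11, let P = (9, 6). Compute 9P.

(0, 12)

Double-and-add on 9 = (1001)₂. Start with P = (9, 6) for the leading 1-bit.
double: tangent at (9, 6): λ = (3·9² + 2)/(2·6) ≡ 17/12. 12⁻¹ ≡ 8 (mod 19) since 12·8 = 96 ≡ 1, so λ ≡ 17·8 ≡ 3.
  x = λ² - 9 - 9 = 9 - 18 ≡ 10; y = λ·(9 - 10) - 6 ≡ 10. → (10, 10)
double: tangent at (10, 10): λ = (3·10² + 2)/(2·10) ≡ 17/1. 1⁻¹ ≡ 1 (mod 19), so λ ≡ 17·1 ≡ 17.
  x = λ² - 10 - 10 = 289 - 20 ≡ 3; y = λ·(10 - 3) - 10 ≡ 14. → (3, 14)
double: tangent at (3, 14): λ = (3·3² + 2)/(2·14) ≡ 10/9. 9⁻¹ ≡ 17 (mod 19), so λ ≡ 10·17 ≡ 18.
  x = λ² - 3 - 3 = 324 - 6 ≡ 14; y = λ·(3 - 14) - 14 ≡ 16. → (14, 16)
add P: (14, 16) + (9, 6). λ = (6 - 16)/(9 - 14) ≡ 9/14 mod 19. 14⁻¹ ≡ 15 (mod 19), so λ ≡ 2.
  x = λ² - 14 - 9 = 4 - 23 ≡ 0; y = λ·(14 - 0) - 16 ≡ 12. → (0, 12)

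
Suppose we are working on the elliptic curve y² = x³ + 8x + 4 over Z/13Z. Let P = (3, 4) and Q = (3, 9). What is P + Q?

O

The two points share x = 3 and their y-coordinates satisfy 4 + 9 ≡ 0 (mod 13), so they are inverses. Their sum is O.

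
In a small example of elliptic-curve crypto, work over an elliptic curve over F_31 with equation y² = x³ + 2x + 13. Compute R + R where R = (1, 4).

tangent at (1, 4): λ = (3·1² + 2)/(2·4) ≡ 5/8. 8⁻¹ ≡ 4 (mod 31), so λ ≡ 5·4 ≡ 20.
  x = λ² - 1 - 1 = 400 - 2 ≡ 26; y = λ·(1 - 26) - 4 ≡ 23. → (26, 23)

(26, 23)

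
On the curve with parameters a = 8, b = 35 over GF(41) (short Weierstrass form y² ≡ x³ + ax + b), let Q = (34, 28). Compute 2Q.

tangent at (34, 28): λ = (3·34² + 8)/(2·28) ≡ 32/15. 15⁻¹ ≡ 11 (mod 41), so λ ≡ 32·11 ≡ 24.
  x = λ² - 34 - 34 = 576 - 68 ≡ 16; y = λ·(34 - 16) - 28 ≡ 35. → (16, 35)

(16, 35)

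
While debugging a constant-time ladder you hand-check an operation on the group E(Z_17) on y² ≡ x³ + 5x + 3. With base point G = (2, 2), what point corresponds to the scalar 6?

Repeated addition: build up to 6G.
2G: tangent at (2, 2): λ = (3·2² + 5)/(2·2) ≡ 0/4. 4⁻¹ ≡ 13 (mod 17), so λ ≡ 0·13 ≡ 0.
  x = λ² - 2 - 2 = 0 - 4 ≡ 13; y = λ·(2 - 13) - 2 ≡ 15. → (13, 15)
3G: (13, 15) + (2, 2). λ = (2 - 15)/(2 - 13) ≡ 4/6 mod 17. 6⁻¹ ≡ 3 (mod 17), so λ ≡ 12.
  x = λ² - 13 - 2 = 144 - 15 ≡ 10; y = λ·(13 - 10) - 15 ≡ 4. → (10, 4)
4G: (10, 4) + (2, 2). λ = (2 - 4)/(2 - 10) ≡ 15/9 mod 17. 9⁻¹ ≡ 2 (mod 17), so λ ≡ 13.
  x = λ² - 10 - 2 = 169 - 12 ≡ 4; y = λ·(10 - 4) - 4 ≡ 6. → (4, 6)
5G: (4, 6) + (2, 2). λ = (2 - 6)/(2 - 4) ≡ 13/15 mod 17. 15⁻¹ ≡ 8 (mod 17), so λ ≡ 2.
  x = λ² - 4 - 2 = 4 - 6 ≡ 15; y = λ·(4 - 15) - 6 ≡ 6. → (15, 6)
6G: (15, 6) + (2, 2). λ = (2 - 6)/(2 - 15) ≡ 13/4 mod 17. 4⁻¹ ≡ 13 (mod 17), so λ ≡ 16.
  x = λ² - 15 - 2 = 256 - 17 ≡ 1; y = λ·(15 - 1) - 6 ≡ 14. → (1, 14)

(1, 14)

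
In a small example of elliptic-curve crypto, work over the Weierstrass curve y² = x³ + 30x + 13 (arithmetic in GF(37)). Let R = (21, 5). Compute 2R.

tangent at (21, 5): λ = (3·21² + 30)/(2·5) ≡ 21/10. 10⁻¹ ≡ 26 (mod 37), so λ ≡ 21·26 ≡ 28.
  x = λ² - 21 - 21 = 784 - 42 ≡ 2; y = λ·(21 - 2) - 5 ≡ 9. → (2, 9)

(2, 9)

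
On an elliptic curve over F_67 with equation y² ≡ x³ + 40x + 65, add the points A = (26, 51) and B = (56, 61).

(0, 47)

(26, 51) + (56, 61). λ = (61 - 51)/(56 - 26) ≡ 10/30 mod 67. 30⁻¹ ≡ 38 (mod 67), so λ ≡ 45.
  x = λ² - 26 - 56 = 2025 - 82 ≡ 0; y = λ·(26 - 0) - 51 ≡ 47. → (0, 47)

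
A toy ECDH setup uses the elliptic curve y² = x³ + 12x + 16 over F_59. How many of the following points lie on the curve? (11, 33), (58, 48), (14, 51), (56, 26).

1

(11, 33): 33² ≡ 27, rhs ≡ 4 → off.
(58, 48): 48² ≡ 3, rhs ≡ 3 → on.
(14, 51): 51² ≡ 5, rhs ≡ 37 → off.
(56, 26): 26² ≡ 27, rhs ≡ 12 → off.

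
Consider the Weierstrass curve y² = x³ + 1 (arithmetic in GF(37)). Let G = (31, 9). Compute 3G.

(31, 28)

Repeated addition: build up to 3G.
2G: tangent at (31, 9): λ = (3·31² + 0)/(2·9) ≡ 34/18. 18⁻¹ ≡ 35 (mod 37) since 18·35 = 630 ≡ 1, so λ ≡ 34·35 ≡ 6.
  x = λ² - 31 - 31 = 36 - 62 ≡ 11; y = λ·(31 - 11) - 9 ≡ 0. → (11, 0)
3G: (11, 0) + (31, 9). λ = (9 - 0)/(31 - 11) ≡ 9/20 mod 37. 20⁻¹ ≡ 13 (mod 37), so λ ≡ 6.
  x = λ² - 11 - 31 = 36 - 42 ≡ 31; y = λ·(11 - 31) - 0 ≡ 28. → (31, 28)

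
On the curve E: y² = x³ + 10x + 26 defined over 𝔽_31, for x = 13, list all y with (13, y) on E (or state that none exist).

x³ + 10x + 26 = 2353 ≡ 28 (mod 31).
Square roots of 28 mod 31: 11 and 20 (since 11² = 121 ≡ 28).

11, 20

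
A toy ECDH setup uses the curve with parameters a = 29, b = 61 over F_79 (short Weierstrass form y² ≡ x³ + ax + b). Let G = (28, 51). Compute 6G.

(59, 31)

Repeated addition: build up to 6G.
2G: tangent at (28, 51): λ = (3·28² + 29)/(2·51) ≡ 11/23. 23⁻¹ ≡ 55 (mod 79) since 23·55 = 1265 ≡ 1, so λ ≡ 11·55 ≡ 52.
  x = λ² - 28 - 28 = 2704 - 56 ≡ 41; y = λ·(28 - 41) - 51 ≡ 63. → (41, 63)
3G: (41, 63) + (28, 51). λ = (51 - 63)/(28 - 41) ≡ 67/66 mod 79. 66⁻¹ ≡ 6 (mod 79), so λ ≡ 7.
  x = λ² - 41 - 28 = 49 - 69 ≡ 59; y = λ·(41 - 59) - 63 ≡ 48. → (59, 48)
4G: (59, 48) + (28, 51). λ = (51 - 48)/(28 - 59) ≡ 3/48 mod 79. 48⁻¹ ≡ 28 (mod 79) since 48·28 = 1344 ≡ 1, so λ ≡ 5.
  x = λ² - 59 - 28 = 25 - 87 ≡ 17; y = λ·(59 - 17) - 48 ≡ 4. → (17, 4)
5G: (17, 4) + (28, 51). λ = (51 - 4)/(28 - 17) ≡ 47/11 mod 79. 11⁻¹ ≡ 36 (mod 79), so λ ≡ 33.
  x = λ² - 17 - 28 = 1089 - 45 ≡ 17; y = λ·(17 - 17) - 4 ≡ 75. → (17, 75)
6G: (17, 75) + (28, 51). λ = (51 - 75)/(28 - 17) ≡ 55/11 mod 79. 11⁻¹ ≡ 36 (mod 79), so λ ≡ 5.
  x = λ² - 17 - 28 = 25 - 45 ≡ 59; y = λ·(17 - 59) - 75 ≡ 31. → (59, 31)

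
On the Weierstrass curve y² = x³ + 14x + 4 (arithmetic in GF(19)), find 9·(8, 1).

Write Q = (8, 1).
Double-and-add on 9 = (1001)₂. Start with Q = (8, 1) for the leading 1-bit.
double: tangent at (8, 1): λ = (3·8² + 14)/(2·1) ≡ 16/2. 2⁻¹ ≡ 10 (mod 19) since 2·10 = 20 ≡ 1, so λ ≡ 16·10 ≡ 8.
  x = λ² - 8 - 8 = 64 - 16 ≡ 10; y = λ·(8 - 10) - 1 ≡ 2. → (10, 2)
double: tangent at (10, 2): λ = (3·10² + 14)/(2·2) ≡ 10/4. 4⁻¹ ≡ 5 (mod 19) since 4·5 = 20 ≡ 1, so λ ≡ 10·5 ≡ 12.
  x = λ² - 10 - 10 = 144 - 20 ≡ 10; y = λ·(10 - 10) - 2 ≡ 17. → (10, 17)
double: tangent at (10, 17): λ = (3·10² + 14)/(2·17) ≡ 10/15. 15⁻¹ ≡ 14 (mod 19), so λ ≡ 10·14 ≡ 7.
  x = λ² - 10 - 10 = 49 - 20 ≡ 10; y = λ·(10 - 10) - 17 ≡ 2. → (10, 2)
add Q: (10, 2) + (8, 1). λ = (1 - 2)/(8 - 10) ≡ 18/17 mod 19. 17⁻¹ ≡ 9 (mod 19), so λ ≡ 10.
  x = λ² - 10 - 8 = 100 - 18 ≡ 6; y = λ·(10 - 6) - 2 ≡ 0. → (6, 0)

(6, 0)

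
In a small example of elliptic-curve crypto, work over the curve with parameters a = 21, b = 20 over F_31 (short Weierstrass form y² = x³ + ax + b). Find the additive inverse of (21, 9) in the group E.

(21, 22)

-(21, 9) = (21, -9 mod 31) = (21, 22).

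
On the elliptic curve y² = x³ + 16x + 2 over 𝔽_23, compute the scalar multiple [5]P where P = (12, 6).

Double-and-add on 5 = (101)₂. Start with P = (12, 6) for the leading 1-bit.
double: tangent at (12, 6): λ = (3·12² + 16)/(2·6) ≡ 11/12. 12⁻¹ ≡ 2 (mod 23) since 12·2 = 24 ≡ 1, so λ ≡ 11·2 ≡ 22.
  x = λ² - 12 - 12 = 484 - 24 ≡ 0; y = λ·(12 - 0) - 6 ≡ 5. → (0, 5)
double: tangent at (0, 5): λ = (3·0² + 16)/(2·5) ≡ 16/10. 10⁻¹ ≡ 7 (mod 23) since 10·7 = 70 ≡ 1, so λ ≡ 16·7 ≡ 20.
  x = λ² - 0 - 0 = 400 - 0 ≡ 9; y = λ·(0 - 9) - 5 ≡ 22. → (9, 22)
add P: (9, 22) + (12, 6). λ = (6 - 22)/(12 - 9) ≡ 7/3 mod 23. 3⁻¹ ≡ 8 (mod 23) since 3·8 = 24 ≡ 1, so λ ≡ 10.
  x = λ² - 9 - 12 = 100 - 21 ≡ 10; y = λ·(9 - 10) - 22 ≡ 14. → (10, 14)

(10, 14)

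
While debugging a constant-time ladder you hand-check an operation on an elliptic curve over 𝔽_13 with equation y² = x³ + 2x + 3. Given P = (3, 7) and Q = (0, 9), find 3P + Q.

First 3P:
Repeated addition: build up to 3P.
2P: tangent at (3, 7): λ = (3·3² + 2)/(2·7) ≡ 3/1. 1⁻¹ ≡ 1 (mod 13) since 1·1 = 1 ≡ 1, so λ ≡ 3·1 ≡ 3.
  x = λ² - 3 - 3 = 9 - 6 ≡ 3; y = λ·(3 - 3) - 7 ≡ 6. → (3, 6)
3P: (3, 6) + (3, 7): same x and y₁ ≡ -y₂, so the sum is O.
3P = O.
Finally 3P + Q:
O + (0, 9) = (0, 9) (identity).

(0, 9)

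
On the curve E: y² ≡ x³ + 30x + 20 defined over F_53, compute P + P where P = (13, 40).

(11, 41)

tangent at (13, 40): λ = (3·13² + 30)/(2·40) ≡ 7/27. 27⁻¹ ≡ 2 (mod 53) since 27·2 = 54 ≡ 1, so λ ≡ 7·2 ≡ 14.
  x = λ² - 13 - 13 = 196 - 26 ≡ 11; y = λ·(13 - 11) - 40 ≡ 41. → (11, 41)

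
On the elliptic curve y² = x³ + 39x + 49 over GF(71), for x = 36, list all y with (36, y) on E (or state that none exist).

none

x³ + 39x + 49 = 48109 ≡ 42 (mod 71).
42 is a non-residue mod 71; no y exists.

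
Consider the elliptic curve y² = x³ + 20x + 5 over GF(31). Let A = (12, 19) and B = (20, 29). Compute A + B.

(12, 19) + (20, 29). λ = (29 - 19)/(20 - 12) ≡ 10/8 mod 31. 8⁻¹ ≡ 4 (mod 31), so λ ≡ 9.
  x = λ² - 12 - 20 = 81 - 32 ≡ 18; y = λ·(12 - 18) - 19 ≡ 20. → (18, 20)

(18, 20)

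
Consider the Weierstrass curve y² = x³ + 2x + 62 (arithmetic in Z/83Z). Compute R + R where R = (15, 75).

tangent at (15, 75): λ = (3·15² + 2)/(2·75) ≡ 13/67. 67⁻¹ ≡ 57 (mod 83) since 67·57 = 3819 ≡ 1, so λ ≡ 13·57 ≡ 77.
  x = λ² - 15 - 15 = 5929 - 30 ≡ 6; y = λ·(15 - 6) - 75 ≡ 37. → (6, 37)

(6, 37)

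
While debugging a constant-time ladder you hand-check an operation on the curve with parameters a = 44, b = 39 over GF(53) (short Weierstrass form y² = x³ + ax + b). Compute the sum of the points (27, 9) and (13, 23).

(27, 9) + (13, 23). λ = (23 - 9)/(13 - 27) ≡ 14/39 mod 53. 39⁻¹ ≡ 34 (mod 53) since 39·34 = 1326 ≡ 1, so λ ≡ 52.
  x = λ² - 27 - 13 = 2704 - 40 ≡ 14; y = λ·(27 - 14) - 9 ≡ 31. → (14, 31)

(14, 31)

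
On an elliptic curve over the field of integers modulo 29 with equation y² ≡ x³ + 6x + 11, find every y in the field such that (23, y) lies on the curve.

x³ + 6x + 11 = 12316 ≡ 20 (mod 29).
Square roots of 20 mod 29: 7 and 22 (since 7² = 49 ≡ 20).

7, 22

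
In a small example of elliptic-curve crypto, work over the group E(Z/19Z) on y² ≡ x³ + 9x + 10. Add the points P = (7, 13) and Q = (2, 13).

(7, 13) + (2, 13). λ = (13 - 13)/(2 - 7) ≡ 0/14 mod 19. 14⁻¹ ≡ 15 (mod 19), so λ ≡ 0.
  x = λ² - 7 - 2 = 0 - 9 ≡ 10; y = λ·(7 - 10) - 13 ≡ 6. → (10, 6)

(10, 6)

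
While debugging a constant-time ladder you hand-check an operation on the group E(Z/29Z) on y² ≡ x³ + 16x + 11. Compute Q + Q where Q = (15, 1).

(27, 0)

tangent at (15, 1): λ = (3·15² + 16)/(2·1) ≡ 24/2. 2⁻¹ ≡ 15 (mod 29), so λ ≡ 24·15 ≡ 12.
  x = λ² - 15 - 15 = 144 - 30 ≡ 27; y = λ·(15 - 27) - 1 ≡ 0. → (27, 0)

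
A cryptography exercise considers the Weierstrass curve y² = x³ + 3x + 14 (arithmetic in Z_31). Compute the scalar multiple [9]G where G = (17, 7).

Double-and-add on 9 = (1001)₂. Start with G = (17, 7) for the leading 1-bit.
double: tangent at (17, 7): λ = (3·17² + 3)/(2·7) ≡ 2/14. 14⁻¹ ≡ 20 (mod 31) since 14·20 = 280 ≡ 1, so λ ≡ 2·20 ≡ 9.
  x = λ² - 17 - 17 = 81 - 34 ≡ 16; y = λ·(17 - 16) - 7 ≡ 2. → (16, 2)
double: tangent at (16, 2): λ = (3·16² + 3)/(2·2) ≡ 27/4. 4⁻¹ ≡ 8 (mod 31), so λ ≡ 27·8 ≡ 30.
  x = λ² - 16 - 16 = 900 - 32 ≡ 0; y = λ·(16 - 0) - 2 ≡ 13. → (0, 13)
double: tangent at (0, 13): λ = (3·0² + 3)/(2·13) ≡ 3/26. 26⁻¹ ≡ 6 (mod 31) since 26·6 = 156 ≡ 1, so λ ≡ 3·6 ≡ 18.
  x = λ² - 0 - 0 = 324 - 0 ≡ 14; y = λ·(0 - 14) - 13 ≡ 14. → (14, 14)
add G: (14, 14) + (17, 7). λ = (7 - 14)/(17 - 14) ≡ 24/3 mod 31. 3⁻¹ ≡ 21 (mod 31), so λ ≡ 8.
  x = λ² - 14 - 17 = 64 - 31 ≡ 2; y = λ·(14 - 2) - 14 ≡ 20. → (2, 20)

(2, 20)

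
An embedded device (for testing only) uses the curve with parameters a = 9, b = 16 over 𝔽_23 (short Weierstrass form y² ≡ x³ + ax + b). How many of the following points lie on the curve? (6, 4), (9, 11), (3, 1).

(6, 4): 4² ≡ 16, rhs ≡ 10 → off.
(9, 11): 11² ≡ 6, rhs ≡ 21 → off.
(3, 1): 1² ≡ 1, rhs ≡ 1 → on.

1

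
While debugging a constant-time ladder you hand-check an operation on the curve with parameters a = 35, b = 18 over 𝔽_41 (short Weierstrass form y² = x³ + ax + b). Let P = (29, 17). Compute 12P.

(0, 31)

Repeated addition: build up to 12P.
2P: tangent at (29, 17): λ = (3·29² + 35)/(2·17) ≡ 16/34. 34⁻¹ ≡ 35 (mod 41) since 34·35 = 1190 ≡ 1, so λ ≡ 16·35 ≡ 27.
  x = λ² - 29 - 29 = 729 - 58 ≡ 15; y = λ·(29 - 15) - 17 ≡ 33. → (15, 33)
3P: (15, 33) + (29, 17). λ = (17 - 33)/(29 - 15) ≡ 25/14 mod 41. 14⁻¹ ≡ 3 (mod 41), so λ ≡ 34.
  x = λ² - 15 - 29 = 1156 - 44 ≡ 5; y = λ·(15 - 5) - 33 ≡ 20. → (5, 20)
4P: (5, 20) + (29, 17). λ = (17 - 20)/(29 - 5) ≡ 38/24 mod 41. 24⁻¹ ≡ 12 (mod 41) since 24·12 = 288 ≡ 1, so λ ≡ 5.
  x = λ² - 5 - 29 = 25 - 34 ≡ 32; y = λ·(5 - 32) - 20 ≡ 9. → (32, 9)
5P: (32, 9) + (29, 17). λ = (17 - 9)/(29 - 32) ≡ 8/38 mod 41. 38⁻¹ ≡ 27 (mod 41) since 38·27 = 1026 ≡ 1, so λ ≡ 11.
  x = λ² - 32 - 29 = 121 - 61 ≡ 19; y = λ·(32 - 19) - 9 ≡ 11. → (19, 11)
6P: (19, 11) + (29, 17). λ = (17 - 11)/(29 - 19) ≡ 6/10 mod 41. 10⁻¹ ≡ 37 (mod 41), so λ ≡ 17.
  x = λ² - 19 - 29 = 289 - 48 ≡ 36; y = λ·(19 - 36) - 11 ≡ 28. → (36, 28)
7P: (36, 28) + (29, 17). λ = (17 - 28)/(29 - 36) ≡ 30/34 mod 41. 34⁻¹ ≡ 35 (mod 41), so λ ≡ 25.
  x = λ² - 36 - 29 = 625 - 65 ≡ 27; y = λ·(36 - 27) - 28 ≡ 33. → (27, 33)
8P: (27, 33) + (29, 17). λ = (17 - 33)/(29 - 27) ≡ 25/2 mod 41. 2⁻¹ ≡ 21 (mod 41) since 2·21 = 42 ≡ 1, so λ ≡ 33.
  x = λ² - 27 - 29 = 1089 - 56 ≡ 8; y = λ·(27 - 8) - 33 ≡ 20. → (8, 20)
9P: (8, 20) + (29, 17). λ = (17 - 20)/(29 - 8) ≡ 38/21 mod 41. 21⁻¹ ≡ 2 (mod 41) since 21·2 = 42 ≡ 1, so λ ≡ 35.
  x = λ² - 8 - 29 = 1225 - 37 ≡ 40; y = λ·(8 - 40) - 20 ≡ 8. → (40, 8)
10P: (40, 8) + (29, 17). λ = (17 - 8)/(29 - 40) ≡ 9/30 mod 41. 30⁻¹ ≡ 26 (mod 41), so λ ≡ 29.
  x = λ² - 40 - 29 = 841 - 69 ≡ 34; y = λ·(40 - 34) - 8 ≡ 2. → (34, 2)
11P: (34, 2) + (29, 17). λ = (17 - 2)/(29 - 34) ≡ 15/36 mod 41. 36⁻¹ ≡ 8 (mod 41), so λ ≡ 38.
  x = λ² - 34 - 29 = 1444 - 63 ≡ 28; y = λ·(34 - 28) - 2 ≡ 21. → (28, 21)
12P: (28, 21) + (29, 17). λ = (17 - 21)/(29 - 28) ≡ 37/1 mod 41. 1⁻¹ ≡ 1 (mod 41), so λ ≡ 37.
  x = λ² - 28 - 29 = 1369 - 57 ≡ 0; y = λ·(28 - 0) - 21 ≡ 31. → (0, 31)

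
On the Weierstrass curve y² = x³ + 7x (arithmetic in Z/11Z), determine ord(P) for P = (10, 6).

2P: tangent at (10, 6): λ = (3·10² + 7)/(2·6) ≡ 10/1. 1⁻¹ ≡ 1 (mod 11), so λ ≡ 10·1 ≡ 10.
  x = λ² - 10 - 10 = 100 - 20 ≡ 3; y = λ·(10 - 3) - 6 ≡ 9. → (3, 9)
3P: (3, 9) + (10, 6). λ = (6 - 9)/(10 - 3) ≡ 8/7 mod 11. 7⁻¹ ≡ 8 (mod 11), so λ ≡ 9.
  x = λ² - 3 - 10 = 81 - 13 ≡ 2; y = λ·(3 - 2) - 9 ≡ 0. → (2, 0)
4P: (2, 0) + (10, 6). λ = (6 - 0)/(10 - 2) ≡ 6/8 mod 11. 8⁻¹ ≡ 7 (mod 11), so λ ≡ 9.
  x = λ² - 2 - 10 = 81 - 12 ≡ 3; y = λ·(2 - 3) - 0 ≡ 2. → (3, 2)
5P: (3, 2) + (10, 6). λ = (6 - 2)/(10 - 3) ≡ 4/7 mod 11. 7⁻¹ ≡ 8 (mod 11) since 7·8 = 56 ≡ 1, so λ ≡ 10.
  x = λ² - 3 - 10 = 100 - 13 ≡ 10; y = λ·(3 - 10) - 2 ≡ 5. → (10, 5)
6P: (10, 5) + (10, 6): same x and y₁ ≡ -y₂, so the sum is O.
6P = O, so the order is 6.

6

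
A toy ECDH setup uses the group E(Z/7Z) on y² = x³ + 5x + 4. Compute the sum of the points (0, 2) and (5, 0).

(3, 2)

(0, 2) + (5, 0). λ = (0 - 2)/(5 - 0) ≡ 5/5 mod 7. 5⁻¹ ≡ 3 (mod 7) since 5·3 = 15 ≡ 1, so λ ≡ 1.
  x = λ² - 0 - 5 = 1 - 5 ≡ 3; y = λ·(0 - 3) - 2 ≡ 2. → (3, 2)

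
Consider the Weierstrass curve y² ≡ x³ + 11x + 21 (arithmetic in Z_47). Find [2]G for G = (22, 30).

(11, 4)

tangent at (22, 30): λ = (3·22² + 11)/(2·30) ≡ 6/13. 13⁻¹ ≡ 29 (mod 47) since 13·29 = 377 ≡ 1, so λ ≡ 6·29 ≡ 33.
  x = λ² - 22 - 22 = 1089 - 44 ≡ 11; y = λ·(22 - 11) - 30 ≡ 4. → (11, 4)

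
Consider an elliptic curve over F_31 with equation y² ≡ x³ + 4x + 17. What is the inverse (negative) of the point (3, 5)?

-(3, 5) = (3, -5 mod 31) = (3, 26).

(3, 26)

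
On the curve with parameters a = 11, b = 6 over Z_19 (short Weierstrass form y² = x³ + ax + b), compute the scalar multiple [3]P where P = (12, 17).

(14, 15)

Repeated addition: build up to 3P.
2P: tangent at (12, 17): λ = (3·12² + 11)/(2·17) ≡ 6/15. 15⁻¹ ≡ 14 (mod 19), so λ ≡ 6·14 ≡ 8.
  x = λ² - 12 - 12 = 64 - 24 ≡ 2; y = λ·(12 - 2) - 17 ≡ 6. → (2, 6)
3P: (2, 6) + (12, 17). λ = (17 - 6)/(12 - 2) ≡ 11/10 mod 19. 10⁻¹ ≡ 2 (mod 19) since 10·2 = 20 ≡ 1, so λ ≡ 3.
  x = λ² - 2 - 12 = 9 - 14 ≡ 14; y = λ·(2 - 14) - 6 ≡ 15. → (14, 15)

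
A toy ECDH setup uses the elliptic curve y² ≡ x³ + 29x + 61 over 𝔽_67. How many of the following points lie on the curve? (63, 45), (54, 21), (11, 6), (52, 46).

2

(63, 45): 45² ≡ 15, rhs ≡ 15 → on.
(54, 21): 21² ≡ 39, rhs ≡ 33 → off.
(11, 6): 6² ≡ 36, rhs ≡ 36 → on.
(52, 46): 46² ≡ 39, rhs ≡ 3 → off.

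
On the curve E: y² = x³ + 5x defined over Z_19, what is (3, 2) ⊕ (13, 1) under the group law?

(3, 2) + (13, 1). λ = (1 - 2)/(13 - 3) ≡ 18/10 mod 19. 10⁻¹ ≡ 2 (mod 19) since 10·2 = 20 ≡ 1, so λ ≡ 17.
  x = λ² - 3 - 13 = 289 - 16 ≡ 7; y = λ·(3 - 7) - 2 ≡ 6. → (7, 6)

(7, 6)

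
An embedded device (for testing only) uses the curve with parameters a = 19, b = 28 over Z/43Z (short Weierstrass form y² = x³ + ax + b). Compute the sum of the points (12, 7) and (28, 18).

(12, 7) + (28, 18). λ = (18 - 7)/(28 - 12) ≡ 11/16 mod 43. 16⁻¹ ≡ 35 (mod 43), so λ ≡ 41.
  x = λ² - 12 - 28 = 1681 - 40 ≡ 7; y = λ·(12 - 7) - 7 ≡ 26. → (7, 26)

(7, 26)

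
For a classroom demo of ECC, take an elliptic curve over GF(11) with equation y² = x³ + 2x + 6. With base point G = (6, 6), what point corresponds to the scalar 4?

Double-and-add on 4 = (100)₂. Start with G = (6, 6) for the leading 1-bit.
double: tangent at (6, 6): λ = (3·6² + 2)/(2·6) ≡ 0/1. 1⁻¹ ≡ 1 (mod 11) since 1·1 = 1 ≡ 1, so λ ≡ 0·1 ≡ 0.
  x = λ² - 6 - 6 = 0 - 12 ≡ 10; y = λ·(6 - 10) - 6 ≡ 5. → (10, 5)
double: tangent at (10, 5): λ = (3·10² + 2)/(2·5) ≡ 5/10. 10⁻¹ ≡ 10 (mod 11) since 10·10 = 100 ≡ 1, so λ ≡ 5·10 ≡ 6.
  x = λ² - 10 - 10 = 36 - 20 ≡ 5; y = λ·(10 - 5) - 5 ≡ 3. → (5, 3)

(5, 3)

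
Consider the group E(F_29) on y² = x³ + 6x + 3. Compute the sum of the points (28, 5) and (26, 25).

(28, 5) + (26, 25). λ = (25 - 5)/(26 - 28) ≡ 20/27 mod 29. 27⁻¹ ≡ 14 (mod 29) since 27·14 = 378 ≡ 1, so λ ≡ 19.
  x = λ² - 28 - 26 = 361 - 54 ≡ 17; y = λ·(28 - 17) - 5 ≡ 1. → (17, 1)

(17, 1)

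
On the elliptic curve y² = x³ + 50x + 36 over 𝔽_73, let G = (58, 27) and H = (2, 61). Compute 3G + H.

(69, 65)

First 3G:
Repeated addition: build up to 3G.
2G: tangent at (58, 27): λ = (3·58² + 50)/(2·27) ≡ 68/54. 54⁻¹ ≡ 23 (mod 73), so λ ≡ 68·23 ≡ 31.
  x = λ² - 58 - 58 = 961 - 116 ≡ 42; y = λ·(58 - 42) - 27 ≡ 31. → (42, 31)
3G: (42, 31) + (58, 27). λ = (27 - 31)/(58 - 42) ≡ 69/16 mod 73. 16⁻¹ ≡ 32 (mod 73), so λ ≡ 18.
  x = λ² - 42 - 58 = 324 - 100 ≡ 5; y = λ·(42 - 5) - 31 ≡ 51. → (5, 51)
3G = (5, 51).
Finally 3G + H:
(5, 51) + (2, 61). λ = (61 - 51)/(2 - 5) ≡ 10/70 mod 73. 70⁻¹ ≡ 24 (mod 73), so λ ≡ 21.
  x = λ² - 5 - 2 = 441 - 7 ≡ 69; y = λ·(5 - 69) - 51 ≡ 65. → (69, 65)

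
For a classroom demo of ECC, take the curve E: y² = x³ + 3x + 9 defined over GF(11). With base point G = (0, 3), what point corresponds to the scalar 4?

Double-and-add on 4 = (100)₂. Start with G = (0, 3) for the leading 1-bit.
double: tangent at (0, 3): λ = (3·0² + 3)/(2·3) ≡ 3/6. 6⁻¹ ≡ 2 (mod 11) since 6·2 = 12 ≡ 1, so λ ≡ 3·2 ≡ 6.
  x = λ² - 0 - 0 = 36 - 0 ≡ 3; y = λ·(0 - 3) - 3 ≡ 1. → (3, 1)
double: tangent at (3, 1): λ = (3·3² + 3)/(2·1) ≡ 8/2. 2⁻¹ ≡ 6 (mod 11), so λ ≡ 8·6 ≡ 4.
  x = λ² - 3 - 3 = 16 - 6 ≡ 10; y = λ·(3 - 10) - 1 ≡ 4. → (10, 4)

(10, 4)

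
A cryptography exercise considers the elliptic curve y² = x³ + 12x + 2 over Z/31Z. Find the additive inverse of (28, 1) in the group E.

(28, 30)

-(28, 1) = (28, -1 mod 31) = (28, 30).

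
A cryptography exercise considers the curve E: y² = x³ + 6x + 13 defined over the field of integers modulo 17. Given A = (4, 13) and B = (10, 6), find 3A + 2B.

First 3A:
Repeated addition: build up to 3A.
2A: tangent at (4, 13): λ = (3·4² + 6)/(2·13) ≡ 3/9. 9⁻¹ ≡ 2 (mod 17) since 9·2 = 18 ≡ 1, so λ ≡ 3·2 ≡ 6.
  x = λ² - 4 - 4 = 36 - 8 ≡ 11; y = λ·(4 - 11) - 13 ≡ 13. → (11, 13)
3A: (11, 13) + (4, 13). λ = (13 - 13)/(4 - 11) ≡ 0/10 mod 17. 10⁻¹ ≡ 12 (mod 17) since 10·12 = 120 ≡ 1, so λ ≡ 0.
  x = λ² - 11 - 4 = 0 - 15 ≡ 2; y = λ·(11 - 2) - 13 ≡ 4. → (2, 4)
3A = (2, 4).
Next 2B:
Repeated addition: build up to 2B.
2B: tangent at (10, 6): λ = (3·10² + 6)/(2·6) ≡ 0/12. 12⁻¹ ≡ 10 (mod 17) since 12·10 = 120 ≡ 1, so λ ≡ 0·10 ≡ 0.
  x = λ² - 10 - 10 = 0 - 20 ≡ 14; y = λ·(10 - 14) - 6 ≡ 11. → (14, 11)
2B = (14, 11).
Finally 3A + 2B:
(2, 4) + (14, 11). λ = (11 - 4)/(14 - 2) ≡ 7/12 mod 17. 12⁻¹ ≡ 10 (mod 17) since 12·10 = 120 ≡ 1, so λ ≡ 2.
  x = λ² - 2 - 14 = 4 - 16 ≡ 5; y = λ·(2 - 5) - 4 ≡ 7. → (5, 7)

(5, 7)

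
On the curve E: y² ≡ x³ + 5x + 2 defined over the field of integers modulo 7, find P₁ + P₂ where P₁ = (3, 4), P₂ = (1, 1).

(3, 4) + (1, 1). λ = (1 - 4)/(1 - 3) ≡ 4/5 mod 7. 5⁻¹ ≡ 3 (mod 7), so λ ≡ 5.
  x = λ² - 3 - 1 = 25 - 4 ≡ 0; y = λ·(3 - 0) - 4 ≡ 4. → (0, 4)

(0, 4)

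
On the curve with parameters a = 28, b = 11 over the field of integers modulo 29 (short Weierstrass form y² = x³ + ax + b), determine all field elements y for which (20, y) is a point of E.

4, 25

x³ + 28x + 11 = 8571 ≡ 16 (mod 29).
Square roots of 16 mod 29: 4 and 25 (since 4² = 16 ≡ 16).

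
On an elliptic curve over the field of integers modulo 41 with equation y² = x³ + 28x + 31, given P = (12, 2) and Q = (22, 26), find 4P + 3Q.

(34, 5)

First 4P:
Double-and-add on 4 = (100)₂. Start with P = (12, 2) for the leading 1-bit.
double: tangent at (12, 2): λ = (3·12² + 28)/(2·2) ≡ 9/4. 4⁻¹ ≡ 31 (mod 41), so λ ≡ 9·31 ≡ 33.
  x = λ² - 12 - 12 = 1089 - 24 ≡ 40; y = λ·(12 - 40) - 2 ≡ 17. → (40, 17)
double: tangent at (40, 17): λ = (3·40² + 28)/(2·17) ≡ 31/34. 34⁻¹ ≡ 35 (mod 41), so λ ≡ 31·35 ≡ 19.
  x = λ² - 40 - 40 = 361 - 80 ≡ 35; y = λ·(40 - 35) - 17 ≡ 37. → (35, 37)
4P = (35, 37).
Next 3Q:
Repeated addition: build up to 3Q.
2Q: tangent at (22, 26): λ = (3·22² + 28)/(2·26) ≡ 4/11. 11⁻¹ ≡ 15 (mod 41) since 11·15 = 165 ≡ 1, so λ ≡ 4·15 ≡ 19.
  x = λ² - 22 - 22 = 361 - 44 ≡ 30; y = λ·(22 - 30) - 26 ≡ 27. → (30, 27)
3Q: (30, 27) + (22, 26). λ = (26 - 27)/(22 - 30) ≡ 40/33 mod 41. 33⁻¹ ≡ 5 (mod 41), so λ ≡ 36.
  x = λ² - 30 - 22 = 1296 - 52 ≡ 14; y = λ·(30 - 14) - 27 ≡ 16. → (14, 16)
3Q = (14, 16).
Finally 4P + 3Q:
(35, 37) + (14, 16). λ = (16 - 37)/(14 - 35) ≡ 20/20 mod 41. 20⁻¹ ≡ 39 (mod 41), so λ ≡ 1.
  x = λ² - 35 - 14 = 1 - 49 ≡ 34; y = λ·(35 - 34) - 37 ≡ 5. → (34, 5)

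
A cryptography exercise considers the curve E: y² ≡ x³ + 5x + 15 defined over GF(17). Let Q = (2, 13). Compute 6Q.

(16, 14)

Double-and-add on 6 = (110)₂. Start with Q = (2, 13) for the leading 1-bit.
double: tangent at (2, 13): λ = (3·2² + 5)/(2·13) ≡ 0/9. 9⁻¹ ≡ 2 (mod 17) since 9·2 = 18 ≡ 1, so λ ≡ 0·2 ≡ 0.
  x = λ² - 2 - 2 = 0 - 4 ≡ 13; y = λ·(2 - 13) - 13 ≡ 4. → (13, 4)
add Q: (13, 4) + (2, 13). λ = (13 - 4)/(2 - 13) ≡ 9/6 mod 17. 6⁻¹ ≡ 3 (mod 17), so λ ≡ 10.
  x = λ² - 13 - 2 = 100 - 15 ≡ 0; y = λ·(13 - 0) - 4 ≡ 7. → (0, 7)
double: tangent at (0, 7): λ = (3·0² + 5)/(2·7) ≡ 5/14. 14⁻¹ ≡ 11 (mod 17) since 14·11 = 154 ≡ 1, so λ ≡ 5·11 ≡ 4.
  x = λ² - 0 - 0 = 16 - 0 ≡ 16; y = λ·(0 - 16) - 7 ≡ 14. → (16, 14)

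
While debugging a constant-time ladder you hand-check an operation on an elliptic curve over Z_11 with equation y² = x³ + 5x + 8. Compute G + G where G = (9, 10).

tangent at (9, 10): λ = (3·9² + 5)/(2·10) ≡ 6/9. 9⁻¹ ≡ 5 (mod 11) since 9·5 = 45 ≡ 1, so λ ≡ 6·5 ≡ 8.
  x = λ² - 9 - 9 = 64 - 18 ≡ 2; y = λ·(9 - 2) - 10 ≡ 2. → (2, 2)

(2, 2)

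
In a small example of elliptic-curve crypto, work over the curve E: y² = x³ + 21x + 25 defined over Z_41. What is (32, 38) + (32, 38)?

(27, 29)

tangent at (32, 38): λ = (3·32² + 21)/(2·38) ≡ 18/35. 35⁻¹ ≡ 34 (mod 41), so λ ≡ 18·34 ≡ 38.
  x = λ² - 32 - 32 = 1444 - 64 ≡ 27; y = λ·(32 - 27) - 38 ≡ 29. → (27, 29)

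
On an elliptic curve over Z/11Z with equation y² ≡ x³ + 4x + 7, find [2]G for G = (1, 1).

tangent at (1, 1): λ = (3·1² + 4)/(2·1) ≡ 7/2. 2⁻¹ ≡ 6 (mod 11), so λ ≡ 7·6 ≡ 9.
  x = λ² - 1 - 1 = 81 - 2 ≡ 2; y = λ·(1 - 2) - 1 ≡ 1. → (2, 1)

(2, 1)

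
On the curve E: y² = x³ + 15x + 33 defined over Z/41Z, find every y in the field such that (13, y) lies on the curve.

x³ + 15x + 33 = 2425 ≡ 6 (mod 41).
6 is a non-residue mod 41; no y exists.

none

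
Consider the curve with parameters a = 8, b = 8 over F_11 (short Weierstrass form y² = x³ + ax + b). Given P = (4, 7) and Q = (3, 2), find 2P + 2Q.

First 2P:
Repeated addition: build up to 2P.
2P: tangent at (4, 7): λ = (3·4² + 8)/(2·7) ≡ 1/3. 3⁻¹ ≡ 4 (mod 11) since 3·4 = 12 ≡ 1, so λ ≡ 1·4 ≡ 4.
  x = λ² - 4 - 4 = 16 - 8 ≡ 8; y = λ·(4 - 8) - 7 ≡ 10. → (8, 10)
2P = (8, 10).
Next 2Q:
Repeated addition: build up to 2Q.
2Q: tangent at (3, 2): λ = (3·3² + 8)/(2·2) ≡ 2/4. 4⁻¹ ≡ 3 (mod 11), so λ ≡ 2·3 ≡ 6.
  x = λ² - 3 - 3 = 36 - 6 ≡ 8; y = λ·(3 - 8) - 2 ≡ 1. → (8, 1)
2Q = (8, 1).
Finally 2P + 2Q:
(8, 10) + (8, 1): same x and y₁ ≡ -y₂, so the sum is O.

O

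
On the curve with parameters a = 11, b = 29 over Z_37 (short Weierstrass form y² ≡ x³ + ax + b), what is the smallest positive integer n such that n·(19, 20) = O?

2P: tangent at (19, 20): λ = (3·19² + 11)/(2·20) ≡ 21/3. 3⁻¹ ≡ 25 (mod 37) since 3·25 = 75 ≡ 1, so λ ≡ 21·25 ≡ 7.
  x = λ² - 19 - 19 = 49 - 38 ≡ 11; y = λ·(19 - 11) - 20 ≡ 36. → (11, 36)
3P: (11, 36) + (19, 20). λ = (20 - 36)/(19 - 11) ≡ 21/8 mod 37. 8⁻¹ ≡ 14 (mod 37), so λ ≡ 35.
  x = λ² - 11 - 19 = 1225 - 30 ≡ 11; y = λ·(11 - 11) - 36 ≡ 1. → (11, 1)
4P: (11, 1) + (19, 20). λ = (20 - 1)/(19 - 11) ≡ 19/8 mod 37. 8⁻¹ ≡ 14 (mod 37) since 8·14 = 112 ≡ 1, so λ ≡ 7.
  x = λ² - 11 - 19 = 49 - 30 ≡ 19; y = λ·(11 - 19) - 1 ≡ 17. → (19, 17)
5P: (19, 17) + (19, 20): same x and y₁ ≡ -y₂, so the sum is O.
5P = O, so the order is 5.

5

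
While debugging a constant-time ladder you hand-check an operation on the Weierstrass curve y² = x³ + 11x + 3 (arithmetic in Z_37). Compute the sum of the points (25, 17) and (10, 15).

(25, 17) + (10, 15). λ = (15 - 17)/(10 - 25) ≡ 35/22 mod 37. 22⁻¹ ≡ 32 (mod 37), so λ ≡ 10.
  x = λ² - 25 - 10 = 100 - 35 ≡ 28; y = λ·(25 - 28) - 17 ≡ 27. → (28, 27)

(28, 27)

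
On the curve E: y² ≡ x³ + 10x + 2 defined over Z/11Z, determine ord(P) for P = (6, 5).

2P: tangent at (6, 5): λ = (3·6² + 10)/(2·5) ≡ 8/10. 10⁻¹ ≡ 10 (mod 11), so λ ≡ 8·10 ≡ 3.
  x = λ² - 6 - 6 = 9 - 12 ≡ 8; y = λ·(6 - 8) - 5 ≡ 0. → (8, 0)
3P: (8, 0) + (6, 5). λ = (5 - 0)/(6 - 8) ≡ 5/9 mod 11. 9⁻¹ ≡ 5 (mod 11) since 9·5 = 45 ≡ 1, so λ ≡ 3.
  x = λ² - 8 - 6 = 9 - 14 ≡ 6; y = λ·(8 - 6) - 0 ≡ 6. → (6, 6)
4P: (6, 6) + (6, 5): same x and y₁ ≡ -y₂, so the sum is O.
4P = O, so the order is 4.

4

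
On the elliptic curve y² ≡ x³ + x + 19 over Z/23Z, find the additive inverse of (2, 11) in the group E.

-(2, 11) = (2, -11 mod 23) = (2, 12).

(2, 12)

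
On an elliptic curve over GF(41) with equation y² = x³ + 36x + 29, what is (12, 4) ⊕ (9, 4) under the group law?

(20, 37)

(12, 4) + (9, 4). λ = (4 - 4)/(9 - 12) ≡ 0/38 mod 41. 38⁻¹ ≡ 27 (mod 41) since 38·27 = 1026 ≡ 1, so λ ≡ 0.
  x = λ² - 12 - 9 = 0 - 21 ≡ 20; y = λ·(12 - 20) - 4 ≡ 37. → (20, 37)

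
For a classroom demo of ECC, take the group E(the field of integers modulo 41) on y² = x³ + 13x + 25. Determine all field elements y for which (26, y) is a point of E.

x³ + 13x + 25 = 17939 ≡ 22 (mod 41).
22 is a non-residue mod 41; no y exists.

none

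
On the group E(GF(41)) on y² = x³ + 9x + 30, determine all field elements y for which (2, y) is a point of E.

x³ + 9x + 30 = 56 ≡ 15 (mod 41).
15 is a non-residue mod 41; no y exists.

none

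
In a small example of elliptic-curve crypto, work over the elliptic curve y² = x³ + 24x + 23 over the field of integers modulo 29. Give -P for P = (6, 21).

(6, 8)

-(6, 21) = (6, -21 mod 29) = (6, 8).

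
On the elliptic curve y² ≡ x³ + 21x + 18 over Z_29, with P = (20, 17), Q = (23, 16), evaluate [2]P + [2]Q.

(24, 22)

First 2P:
Repeated addition: build up to 2P.
2P: tangent at (20, 17): λ = (3·20² + 21)/(2·17) ≡ 3/5. 5⁻¹ ≡ 6 (mod 29), so λ ≡ 3·6 ≡ 18.
  x = λ² - 20 - 20 = 324 - 40 ≡ 23; y = λ·(20 - 23) - 17 ≡ 16. → (23, 16)
2P = (23, 16).
Next 2Q:
Repeated addition: build up to 2Q.
2Q: tangent at (23, 16): λ = (3·23² + 21)/(2·16) ≡ 13/3. 3⁻¹ ≡ 10 (mod 29) since 3·10 = 30 ≡ 1, so λ ≡ 13·10 ≡ 14.
  x = λ² - 23 - 23 = 196 - 46 ≡ 5; y = λ·(23 - 5) - 16 ≡ 4. → (5, 4)
2Q = (5, 4).
Finally 2P + 2Q:
(23, 16) + (5, 4). λ = (4 - 16)/(5 - 23) ≡ 17/11 mod 29. 11⁻¹ ≡ 8 (mod 29), so λ ≡ 20.
  x = λ² - 23 - 5 = 400 - 28 ≡ 24; y = λ·(23 - 24) - 16 ≡ 22. → (24, 22)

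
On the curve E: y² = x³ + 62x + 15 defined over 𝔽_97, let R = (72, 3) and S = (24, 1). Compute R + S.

(72, 3) + (24, 1). λ = (1 - 3)/(24 - 72) ≡ 95/49 mod 97. 49⁻¹ ≡ 2 (mod 97), so λ ≡ 93.
  x = λ² - 72 - 24 = 8649 - 96 ≡ 17; y = λ·(72 - 17) - 3 ≡ 68. → (17, 68)

(17, 68)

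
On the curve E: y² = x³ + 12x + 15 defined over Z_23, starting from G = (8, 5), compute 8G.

(21, 12)

Repeated addition: build up to 8G.
2G: tangent at (8, 5): λ = (3·8² + 12)/(2·5) ≡ 20/10. 10⁻¹ ≡ 7 (mod 23), so λ ≡ 20·7 ≡ 2.
  x = λ² - 8 - 8 = 4 - 16 ≡ 11; y = λ·(8 - 11) - 5 ≡ 12. → (11, 12)
3G: (11, 12) + (8, 5). λ = (5 - 12)/(8 - 11) ≡ 16/20 mod 23. 20⁻¹ ≡ 15 (mod 23), so λ ≡ 10.
  x = λ² - 11 - 8 = 100 - 19 ≡ 12; y = λ·(11 - 12) - 12 ≡ 1. → (12, 1)
4G: (12, 1) + (8, 5). λ = (5 - 1)/(8 - 12) ≡ 4/19 mod 23. 19⁻¹ ≡ 17 (mod 23), so λ ≡ 22.
  x = λ² - 12 - 8 = 484 - 20 ≡ 4; y = λ·(12 - 4) - 1 ≡ 14. → (4, 14)
5G: (4, 14) + (8, 5). λ = (5 - 14)/(8 - 4) ≡ 14/4 mod 23. 4⁻¹ ≡ 6 (mod 23), so λ ≡ 15.
  x = λ² - 4 - 8 = 225 - 12 ≡ 6; y = λ·(4 - 6) - 14 ≡ 2. → (6, 2)
6G: (6, 2) + (8, 5). λ = (5 - 2)/(8 - 6) ≡ 3/2 mod 23. 2⁻¹ ≡ 12 (mod 23) since 2·12 = 24 ≡ 1, so λ ≡ 13.
  x = λ² - 6 - 8 = 169 - 14 ≡ 17; y = λ·(6 - 17) - 2 ≡ 16. → (17, 16)
7G: (17, 16) + (8, 5). λ = (5 - 16)/(8 - 17) ≡ 12/14 mod 23. 14⁻¹ ≡ 5 (mod 23) since 14·5 = 70 ≡ 1, so λ ≡ 14.
  x = λ² - 17 - 8 = 196 - 25 ≡ 10; y = λ·(17 - 10) - 16 ≡ 13. → (10, 13)
8G: (10, 13) + (8, 5). λ = (5 - 13)/(8 - 10) ≡ 15/21 mod 23. 21⁻¹ ≡ 11 (mod 23) since 21·11 = 231 ≡ 1, so λ ≡ 4.
  x = λ² - 10 - 8 = 16 - 18 ≡ 21; y = λ·(10 - 21) - 13 ≡ 12. → (21, 12)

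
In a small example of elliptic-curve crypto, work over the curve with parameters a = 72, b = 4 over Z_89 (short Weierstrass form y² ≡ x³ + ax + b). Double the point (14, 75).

(59, 83)

tangent at (14, 75): λ = (3·14² + 72)/(2·75) ≡ 37/61. 61⁻¹ ≡ 54 (mod 89), so λ ≡ 37·54 ≡ 40.
  x = λ² - 14 - 14 = 1600 - 28 ≡ 59; y = λ·(14 - 59) - 75 ≡ 83. → (59, 83)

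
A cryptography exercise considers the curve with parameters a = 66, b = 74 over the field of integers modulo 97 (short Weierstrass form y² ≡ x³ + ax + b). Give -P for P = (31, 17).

-(31, 17) = (31, -17 mod 97) = (31, 80).

(31, 80)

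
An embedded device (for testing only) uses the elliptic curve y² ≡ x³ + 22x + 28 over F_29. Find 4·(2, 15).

Write P = (2, 15).
Repeated addition: build up to 4P.
2P: tangent at (2, 15): λ = (3·2² + 22)/(2·15) ≡ 5/1. 1⁻¹ ≡ 1 (mod 29) since 1·1 = 1 ≡ 1, so λ ≡ 5·1 ≡ 5.
  x = λ² - 2 - 2 = 25 - 4 ≡ 21; y = λ·(2 - 21) - 15 ≡ 6. → (21, 6)
3P: (21, 6) + (2, 15). λ = (15 - 6)/(2 - 21) ≡ 9/10 mod 29. 10⁻¹ ≡ 3 (mod 29), so λ ≡ 27.
  x = λ² - 21 - 2 = 729 - 23 ≡ 10; y = λ·(21 - 10) - 6 ≡ 1. → (10, 1)
4P: (10, 1) + (2, 15). λ = (15 - 1)/(2 - 10) ≡ 14/21 mod 29. 21⁻¹ ≡ 18 (mod 29) since 21·18 = 378 ≡ 1, so λ ≡ 20.
  x = λ² - 10 - 2 = 400 - 12 ≡ 11; y = λ·(10 - 11) - 1 ≡ 8. → (11, 8)

(11, 8)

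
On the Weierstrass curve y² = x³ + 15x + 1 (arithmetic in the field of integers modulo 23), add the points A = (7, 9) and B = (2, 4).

(15, 6)

(7, 9) + (2, 4). λ = (4 - 9)/(2 - 7) ≡ 18/18 mod 23. 18⁻¹ ≡ 9 (mod 23), so λ ≡ 1.
  x = λ² - 7 - 2 = 1 - 9 ≡ 15; y = λ·(7 - 15) - 9 ≡ 6. → (15, 6)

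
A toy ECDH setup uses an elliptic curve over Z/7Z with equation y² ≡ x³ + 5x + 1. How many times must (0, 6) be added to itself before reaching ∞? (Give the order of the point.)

4

2P: tangent at (0, 6): λ = (3·0² + 5)/(2·6) ≡ 5/5. 5⁻¹ ≡ 3 (mod 7) since 5·3 = 15 ≡ 1, so λ ≡ 5·3 ≡ 1.
  x = λ² - 0 - 0 = 1 - 0 ≡ 1; y = λ·(0 - 1) - 6 ≡ 0. → (1, 0)
3P: (1, 0) + (0, 6). λ = (6 - 0)/(0 - 1) ≡ 6/6 mod 7. 6⁻¹ ≡ 6 (mod 7), so λ ≡ 1.
  x = λ² - 1 - 0 = 1 - 1 ≡ 0; y = λ·(1 - 0) - 0 ≡ 1. → (0, 1)
4P: (0, 1) + (0, 6): same x and y₁ ≡ -y₂, so the sum is ∞.
4P = ∞, so the order is 4.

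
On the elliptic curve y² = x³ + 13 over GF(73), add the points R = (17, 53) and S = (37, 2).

(17, 53) + (37, 2). λ = (2 - 53)/(37 - 17) ≡ 22/20 mod 73. 20⁻¹ ≡ 11 (mod 73) since 20·11 = 220 ≡ 1, so λ ≡ 23.
  x = λ² - 17 - 37 = 529 - 54 ≡ 37; y = λ·(17 - 37) - 53 ≡ 71. → (37, 71)

(37, 71)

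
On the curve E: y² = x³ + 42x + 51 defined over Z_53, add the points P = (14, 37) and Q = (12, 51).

(14, 37) + (12, 51). λ = (51 - 37)/(12 - 14) ≡ 14/51 mod 53. 51⁻¹ ≡ 26 (mod 53) since 51·26 = 1326 ≡ 1, so λ ≡ 46.
  x = λ² - 14 - 12 = 2116 - 26 ≡ 23; y = λ·(14 - 23) - 37 ≡ 26. → (23, 26)

(23, 26)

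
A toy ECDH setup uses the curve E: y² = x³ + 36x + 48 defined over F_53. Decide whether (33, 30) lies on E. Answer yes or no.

no

y² = 30² ≡ 52; x³ + 36x + 48 = 37173 ≡ 20 (mod 53). 52 ≠ 20.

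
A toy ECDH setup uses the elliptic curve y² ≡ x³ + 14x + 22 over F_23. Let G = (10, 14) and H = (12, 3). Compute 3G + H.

First 3G:
Repeated addition: build up to 3G.
2G: tangent at (10, 14): λ = (3·10² + 14)/(2·14) ≡ 15/5. 5⁻¹ ≡ 14 (mod 23) since 5·14 = 70 ≡ 1, so λ ≡ 15·14 ≡ 3.
  x = λ² - 10 - 10 = 9 - 20 ≡ 12; y = λ·(10 - 12) - 14 ≡ 3. → (12, 3)
3G: (12, 3) + (10, 14). λ = (14 - 3)/(10 - 12) ≡ 11/21 mod 23. 21⁻¹ ≡ 11 (mod 23), so λ ≡ 6.
  x = λ² - 12 - 10 = 36 - 22 ≡ 14; y = λ·(12 - 14) - 3 ≡ 8. → (14, 8)
3G = (14, 8).
Finally 3G + H:
(14, 8) + (12, 3). λ = (3 - 8)/(12 - 14) ≡ 18/21 mod 23. 21⁻¹ ≡ 11 (mod 23), so λ ≡ 14.
  x = λ² - 14 - 12 = 196 - 26 ≡ 9; y = λ·(14 - 9) - 8 ≡ 16. → (9, 16)

(9, 16)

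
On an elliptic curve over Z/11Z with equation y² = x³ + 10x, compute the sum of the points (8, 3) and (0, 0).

(4, 4)

(8, 3) + (0, 0). λ = (0 - 3)/(0 - 8) ≡ 8/3 mod 11. 3⁻¹ ≡ 4 (mod 11), so λ ≡ 10.
  x = λ² - 8 - 0 = 100 - 8 ≡ 4; y = λ·(8 - 4) - 3 ≡ 4. → (4, 4)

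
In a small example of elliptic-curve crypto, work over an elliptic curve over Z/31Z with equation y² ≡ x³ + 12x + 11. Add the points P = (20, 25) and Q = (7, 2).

(20, 25) + (7, 2). λ = (2 - 25)/(7 - 20) ≡ 8/18 mod 31. 18⁻¹ ≡ 19 (mod 31), so λ ≡ 28.
  x = λ² - 20 - 7 = 784 - 27 ≡ 13; y = λ·(20 - 13) - 25 ≡ 16. → (13, 16)

(13, 16)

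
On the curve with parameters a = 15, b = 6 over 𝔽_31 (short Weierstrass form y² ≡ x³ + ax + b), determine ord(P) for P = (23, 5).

2P: tangent at (23, 5): λ = (3·23² + 15)/(2·5) ≡ 21/10. 10⁻¹ ≡ 28 (mod 31), so λ ≡ 21·28 ≡ 30.
  x = λ² - 23 - 23 = 900 - 46 ≡ 17; y = λ·(23 - 17) - 5 ≡ 20. → (17, 20)
3P: (17, 20) + (23, 5). λ = (5 - 20)/(23 - 17) ≡ 16/6 mod 31. 6⁻¹ ≡ 26 (mod 31) since 6·26 = 156 ≡ 1, so λ ≡ 13.
  x = λ² - 17 - 23 = 169 - 40 ≡ 5; y = λ·(17 - 5) - 20 ≡ 12. → (5, 12)
4P: (5, 12) + (23, 5). λ = (5 - 12)/(23 - 5) ≡ 24/18 mod 31. 18⁻¹ ≡ 19 (mod 31) since 18·19 = 342 ≡ 1, so λ ≡ 22.
  x = λ² - 5 - 23 = 484 - 28 ≡ 22; y = λ·(5 - 22) - 12 ≡ 17. → (22, 17)
5P: (22, 17) + (23, 5). λ = (5 - 17)/(23 - 22) ≡ 19/1 mod 31. 1⁻¹ ≡ 1 (mod 31), so λ ≡ 19.
  x = λ² - 22 - 23 = 361 - 45 ≡ 6; y = λ·(22 - 6) - 17 ≡ 8. → (6, 8)
6P: (6, 8) + (23, 5). λ = (5 - 8)/(23 - 6) ≡ 28/17 mod 31. 17⁻¹ ≡ 11 (mod 31) since 17·11 = 187 ≡ 1, so λ ≡ 29.
  x = λ² - 6 - 23 = 841 - 29 ≡ 6; y = λ·(6 - 6) - 8 ≡ 23. → (6, 23)
7P: (6, 23) + (23, 5). λ = (5 - 23)/(23 - 6) ≡ 13/17 mod 31. 17⁻¹ ≡ 11 (mod 31) since 17·11 = 187 ≡ 1, so λ ≡ 19.
  x = λ² - 6 - 23 = 361 - 29 ≡ 22; y = λ·(6 - 22) - 23 ≡ 14. → (22, 14)
8P: (22, 14) + (23, 5). λ = (5 - 14)/(23 - 22) ≡ 22/1 mod 31. 1⁻¹ ≡ 1 (mod 31), so λ ≡ 22.
  x = λ² - 22 - 23 = 484 - 45 ≡ 5; y = λ·(22 - 5) - 14 ≡ 19. → (5, 19)
9P: (5, 19) + (23, 5). λ = (5 - 19)/(23 - 5) ≡ 17/18 mod 31. 18⁻¹ ≡ 19 (mod 31) since 18·19 = 342 ≡ 1, so λ ≡ 13.
  x = λ² - 5 - 23 = 169 - 28 ≡ 17; y = λ·(5 - 17) - 19 ≡ 11. → (17, 11)
10P: (17, 11) + (23, 5). λ = (5 - 11)/(23 - 17) ≡ 25/6 mod 31. 6⁻¹ ≡ 26 (mod 31), so λ ≡ 30.
  x = λ² - 17 - 23 = 900 - 40 ≡ 23; y = λ·(17 - 23) - 11 ≡ 26. → (23, 26)
11P: (23, 26) + (23, 5): same x and y₁ ≡ -y₂, so the sum is 𝒪.
11P = 𝒪, so the order is 11.

11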